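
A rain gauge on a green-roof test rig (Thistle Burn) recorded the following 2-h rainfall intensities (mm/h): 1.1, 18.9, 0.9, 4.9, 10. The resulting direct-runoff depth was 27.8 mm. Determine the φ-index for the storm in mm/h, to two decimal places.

Only the 2 blocks with intensity above φ contribute runoff: 18.9, 10 mm/h.
Σ(I−φ)·Δt = d  ⇒  (18.9+10 − 2φ)·2 = 27.8
φ = (28.90 − 27.8/2) / 2 = 7.50 mm/h.

φ ≈ 7.50 mm/h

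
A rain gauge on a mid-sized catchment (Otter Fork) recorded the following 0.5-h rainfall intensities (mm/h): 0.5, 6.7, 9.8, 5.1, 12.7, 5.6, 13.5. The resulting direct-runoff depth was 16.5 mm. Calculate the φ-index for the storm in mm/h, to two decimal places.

φ ≈ 3.40 mm/h

Only the 6 blocks with intensity above φ contribute runoff: 6.7, 9.8, 5.1, 12.7, 5.6, 13.5 mm/h.
Σ(I−φ)·Δt = d  ⇒  (6.7+9.8+5.1+12.7+5.6+13.5 − 6φ)·0.5 = 16.5
φ = (53.40 − 16.5/0.5) / 6 = 3.40 mm/h.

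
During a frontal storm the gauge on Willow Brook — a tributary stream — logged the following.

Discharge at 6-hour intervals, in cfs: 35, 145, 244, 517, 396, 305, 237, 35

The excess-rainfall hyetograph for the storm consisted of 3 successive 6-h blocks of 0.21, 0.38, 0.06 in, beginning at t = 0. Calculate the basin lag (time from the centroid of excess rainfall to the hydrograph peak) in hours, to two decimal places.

t_L ≈ 10.38 h

Centroid of excess rainfall: t_c = Σ P_i·t̄_i / ΣP_i = 7.6154 h (block centres at 3, 9, 15 h).
Hydrograph peak occurs at t = 18 h, so basin lag t_L = 18 − 7.6154 = 10.38 h.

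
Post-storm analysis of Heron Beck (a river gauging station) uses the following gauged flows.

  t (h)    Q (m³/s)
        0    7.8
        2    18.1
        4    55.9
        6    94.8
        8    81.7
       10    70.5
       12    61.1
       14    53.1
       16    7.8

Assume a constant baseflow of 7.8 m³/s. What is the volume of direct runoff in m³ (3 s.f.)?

Direct-runoff ordinates (Q − Q_b): 0.0, 10.3, 48.1, 87.0, 73.9, 62.7, 53.3, 45.3, 0.0 m³/s.
ΣQ_DR = 380.6 m³/s.
With Δt = 2 h = 7200 s, V = ΣQ_DR · Δt = 380.6 × 7200 = 2.74 × 10^6 m³.

V ≈ 2.74 × 10^6 m³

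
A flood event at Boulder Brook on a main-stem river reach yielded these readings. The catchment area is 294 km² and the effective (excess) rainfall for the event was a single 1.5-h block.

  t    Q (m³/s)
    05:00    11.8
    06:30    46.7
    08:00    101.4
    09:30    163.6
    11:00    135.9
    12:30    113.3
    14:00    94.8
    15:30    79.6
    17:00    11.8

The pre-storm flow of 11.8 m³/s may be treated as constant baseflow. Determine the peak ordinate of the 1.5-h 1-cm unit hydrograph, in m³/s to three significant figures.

Direct runoff: 0.0, 34.9, 89.6, 151.8, 124.1, 101.5, 83.0, 67.8, 0.0 m³/s; ΣQ_DR = 652.7 m³/s, peak = 151.8 m³/s.
Runoff depth d = ΣQ_DR·Δt / A = 652.7 × 5400 / (294 km²) = 11.99 mm.
The 1-cm UH is the DRH scaled by (10 mm)/d, so U_p = 151.8 × 10/11.99 = 127 m³/s.

U_p ≈ 127 m³/s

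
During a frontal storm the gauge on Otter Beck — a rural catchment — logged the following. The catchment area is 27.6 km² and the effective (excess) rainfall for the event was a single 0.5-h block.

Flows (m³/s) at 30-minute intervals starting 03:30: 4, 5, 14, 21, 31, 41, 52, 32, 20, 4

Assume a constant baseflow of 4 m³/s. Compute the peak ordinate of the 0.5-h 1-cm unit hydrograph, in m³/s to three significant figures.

Direct runoff: 0.0, 1.0, 10.0, 17.0, 27.0, 37.0, 48.0, 28.0, 16.0, 0.0 m³/s; ΣQ_DR = 184.0 m³/s, peak = 48.0 m³/s.
Runoff depth d = ΣQ_DR·Δt / A = 184.0 × 1800 / (27.6 km²) = 12.00 mm.
The 1-cm UH is the DRH scaled by (10 mm)/d, so U_p = 48.0 × 10/12.00 = 40.0 m³/s.

U_p ≈ 40.0 m³/s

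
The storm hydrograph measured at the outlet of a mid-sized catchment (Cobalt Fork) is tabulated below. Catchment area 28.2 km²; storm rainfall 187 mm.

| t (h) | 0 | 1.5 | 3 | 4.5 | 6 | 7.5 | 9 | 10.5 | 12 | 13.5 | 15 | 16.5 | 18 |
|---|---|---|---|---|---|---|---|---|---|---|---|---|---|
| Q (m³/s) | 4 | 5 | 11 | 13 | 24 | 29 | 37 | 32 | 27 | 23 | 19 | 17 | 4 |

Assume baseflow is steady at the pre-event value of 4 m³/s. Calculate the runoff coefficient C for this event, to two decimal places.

C ≈ 0.20

ΣQ_DR = 193.0 m³/s; V = ΣQ_DR·Δt = 1.042 × 10^6 m³.
Runoff depth d = V / A = 36.96 mm.
C = d / P = 36.96 / 187 = 0.20.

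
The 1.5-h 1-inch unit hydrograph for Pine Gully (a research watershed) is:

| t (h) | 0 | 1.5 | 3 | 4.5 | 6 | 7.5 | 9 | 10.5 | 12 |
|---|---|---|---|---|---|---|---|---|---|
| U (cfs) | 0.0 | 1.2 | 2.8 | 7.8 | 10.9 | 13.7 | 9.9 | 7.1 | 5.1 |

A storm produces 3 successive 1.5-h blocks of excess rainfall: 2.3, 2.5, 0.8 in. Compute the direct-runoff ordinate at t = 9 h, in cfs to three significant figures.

Q ≈ 65.7 cfs

By discrete convolution, Q_j = Σ (P_i / 1 in) · U_{j−i}.
At t = 9 h (j=6): Q = (2.3/1)·9.9 + (2.5/1)·13.7 + (0.8/1)·10.9 = 65.7 cfs.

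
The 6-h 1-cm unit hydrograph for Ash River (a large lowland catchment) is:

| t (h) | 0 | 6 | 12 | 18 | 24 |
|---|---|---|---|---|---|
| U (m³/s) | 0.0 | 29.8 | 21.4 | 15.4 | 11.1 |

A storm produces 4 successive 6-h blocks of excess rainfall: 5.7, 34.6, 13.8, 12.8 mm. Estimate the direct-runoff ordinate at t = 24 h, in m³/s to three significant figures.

Q ≈ 127 m³/s

By discrete convolution, Q_j = Σ (P_i / 10 mm) · U_{j−i}.
At t = 24 h (j=4): Q = (5.7/10)·11.1 + (34.6/10)·15.4 + (13.8/10)·21.4 + (12.8/10)·29.8 = 127 m³/s.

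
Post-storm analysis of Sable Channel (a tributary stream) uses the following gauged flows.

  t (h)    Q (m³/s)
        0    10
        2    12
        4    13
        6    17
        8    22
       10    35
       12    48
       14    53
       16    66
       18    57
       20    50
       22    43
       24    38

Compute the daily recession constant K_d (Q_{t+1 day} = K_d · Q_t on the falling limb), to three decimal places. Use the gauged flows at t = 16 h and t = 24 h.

K_d ≈ 0.191

Between t = 16 h and t = 24 h the flow falls from 66 to 38 m³/s over 4×2 h = 8 h.
Per-interval ratio K = (38/66)^(1/4) = 0.8711; K_d = K^(24/2) = 0.191.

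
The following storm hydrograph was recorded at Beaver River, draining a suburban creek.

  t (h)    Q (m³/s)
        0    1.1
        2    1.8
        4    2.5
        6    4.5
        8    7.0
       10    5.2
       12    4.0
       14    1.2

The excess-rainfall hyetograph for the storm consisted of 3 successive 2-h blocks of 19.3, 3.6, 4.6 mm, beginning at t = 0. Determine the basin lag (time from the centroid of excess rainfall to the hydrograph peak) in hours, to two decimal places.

t_L ≈ 6.07 h

Centroid of excess rainfall: t_c = Σ P_i·t̄_i / ΣP_i = 1.9309 h (block centres at 1, 3, 5 h).
Hydrograph peak occurs at t = 8 h, so basin lag t_L = 8 − 1.9309 = 6.07 h.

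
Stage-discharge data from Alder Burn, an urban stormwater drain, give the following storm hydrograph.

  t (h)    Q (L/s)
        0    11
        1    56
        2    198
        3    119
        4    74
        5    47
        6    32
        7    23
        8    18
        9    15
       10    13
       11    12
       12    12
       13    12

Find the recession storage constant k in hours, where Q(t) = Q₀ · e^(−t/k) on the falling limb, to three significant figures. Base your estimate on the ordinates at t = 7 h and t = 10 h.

On the falling limb, Q drops from 23 to 13 L/s between t = 7 h and t = 10 h (Δt = 3 h).
k = −Δt / ln(Q₂/Q₁) = −3 / ln(13/23) = 5.26 h.

k ≈ 5.26 h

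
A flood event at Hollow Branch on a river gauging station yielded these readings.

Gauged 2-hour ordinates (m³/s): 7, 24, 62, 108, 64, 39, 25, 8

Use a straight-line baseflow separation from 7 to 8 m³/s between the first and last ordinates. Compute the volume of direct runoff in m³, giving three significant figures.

Direct-runoff ordinates (Q − Q_b): 0.00, 16.86, 54.71, 100.57, 56.43, 31.29, 17.14, 0.00 m³/s.
ΣQ_DR = 277.0 m³/s.
With Δt = 2 h = 7200 s, V = ΣQ_DR · Δt = 277.0 × 7200 = 1.99 × 10^6 m³.

V ≈ 1.99 × 10^6 m³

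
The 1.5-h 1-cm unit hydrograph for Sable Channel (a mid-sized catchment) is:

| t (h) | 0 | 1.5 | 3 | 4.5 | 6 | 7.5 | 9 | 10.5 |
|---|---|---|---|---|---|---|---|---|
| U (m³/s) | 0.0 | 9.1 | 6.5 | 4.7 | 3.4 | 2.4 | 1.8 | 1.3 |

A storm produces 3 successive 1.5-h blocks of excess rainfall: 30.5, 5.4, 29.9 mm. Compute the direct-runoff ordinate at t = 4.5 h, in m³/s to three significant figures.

Q ≈ 45.1 m³/s

By discrete convolution, Q_j = Σ (P_i / 10 mm) · U_{j−i}.
At t = 4.5 h (j=3): Q = (30.5/10)·4.7 + (5.4/10)·6.5 + (29.9/10)·9.1 = 45.1 m³/s.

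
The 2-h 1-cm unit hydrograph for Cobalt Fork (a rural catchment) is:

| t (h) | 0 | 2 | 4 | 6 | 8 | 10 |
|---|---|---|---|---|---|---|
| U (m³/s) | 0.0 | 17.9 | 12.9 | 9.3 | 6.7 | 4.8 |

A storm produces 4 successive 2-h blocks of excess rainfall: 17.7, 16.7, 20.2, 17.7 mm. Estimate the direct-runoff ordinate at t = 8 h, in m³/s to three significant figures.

Q ≈ 85.1 m³/s

By discrete convolution, Q_j = Σ (P_i / 10 mm) · U_{j−i}.
At t = 8 h (j=4): Q = (17.7/10)·6.7 + (16.7/10)·9.3 + (20.2/10)·12.9 + (17.7/10)·17.9 = 85.1 m³/s.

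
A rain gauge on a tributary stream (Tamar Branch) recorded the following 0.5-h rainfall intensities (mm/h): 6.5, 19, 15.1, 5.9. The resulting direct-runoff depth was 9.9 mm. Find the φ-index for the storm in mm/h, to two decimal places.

φ ≈ 7.15 mm/h

Only the 2 blocks with intensity above φ contribute runoff: 19, 15.1 mm/h.
Σ(I−φ)·Δt = d  ⇒  (19+15.1 − 2φ)·0.5 = 9.9
φ = (34.10 − 9.9/0.5) / 2 = 7.15 mm/h.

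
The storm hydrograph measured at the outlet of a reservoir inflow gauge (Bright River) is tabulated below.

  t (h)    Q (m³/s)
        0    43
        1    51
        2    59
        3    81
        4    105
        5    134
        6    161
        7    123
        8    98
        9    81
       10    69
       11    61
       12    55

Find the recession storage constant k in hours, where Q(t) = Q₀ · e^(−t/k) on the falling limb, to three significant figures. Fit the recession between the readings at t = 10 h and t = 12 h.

k ≈ 8.82 h

On the falling limb, Q drops from 69 to 55 m³/s between t = 10 h and t = 12 h (Δt = 2 h).
k = −Δt / ln(Q₂/Q₁) = −2 / ln(55/69) = 8.82 h.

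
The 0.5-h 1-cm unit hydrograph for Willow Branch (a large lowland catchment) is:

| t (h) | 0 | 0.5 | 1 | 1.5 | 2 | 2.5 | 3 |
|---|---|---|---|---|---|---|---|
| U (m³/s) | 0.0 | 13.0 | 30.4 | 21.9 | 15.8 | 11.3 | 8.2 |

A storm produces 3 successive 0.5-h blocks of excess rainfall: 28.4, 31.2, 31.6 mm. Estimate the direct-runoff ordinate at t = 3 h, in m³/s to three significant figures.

By discrete convolution, Q_j = Σ (P_i / 10 mm) · U_{j−i}.
At t = 3 h (j=6): Q = (28.4/10)·8.2 + (31.2/10)·11.3 + (31.6/10)·15.8 = 108 m³/s.

Q ≈ 108 m³/s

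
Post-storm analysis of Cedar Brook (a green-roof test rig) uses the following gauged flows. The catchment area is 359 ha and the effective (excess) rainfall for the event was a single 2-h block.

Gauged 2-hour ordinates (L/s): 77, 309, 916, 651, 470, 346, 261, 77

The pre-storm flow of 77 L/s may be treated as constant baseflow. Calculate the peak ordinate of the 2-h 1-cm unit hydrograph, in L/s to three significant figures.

U_p ≈ 1680 L/s

Direct runoff: 0.0, 232.0, 839.0, 574.0, 393.0, 269.0, 184.0, 0.0 L/s; ΣQ_DR = 2491 L/s, peak = 839.0 L/s.
Runoff depth d = ΣQ_DR·Δt / A = 2491 × 7200 / (359 ha) = 4.996 mm.
The 1-cm UH is the DRH scaled by (10 mm)/d, so U_p = 839.0 × 10/4.996 = 1680 L/s.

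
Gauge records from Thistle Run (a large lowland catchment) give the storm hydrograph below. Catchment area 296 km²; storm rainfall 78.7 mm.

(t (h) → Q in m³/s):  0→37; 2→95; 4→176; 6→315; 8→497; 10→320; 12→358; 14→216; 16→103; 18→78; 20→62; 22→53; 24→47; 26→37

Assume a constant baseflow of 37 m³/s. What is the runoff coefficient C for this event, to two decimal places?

C ≈ 0.58

ΣQ_DR = 1876 m³/s; V = ΣQ_DR·Δt = 1.351 × 10^7 m³.
Runoff depth d = V / A = 45.63 mm.
C = d / P = 45.63 / 78.7 = 0.58.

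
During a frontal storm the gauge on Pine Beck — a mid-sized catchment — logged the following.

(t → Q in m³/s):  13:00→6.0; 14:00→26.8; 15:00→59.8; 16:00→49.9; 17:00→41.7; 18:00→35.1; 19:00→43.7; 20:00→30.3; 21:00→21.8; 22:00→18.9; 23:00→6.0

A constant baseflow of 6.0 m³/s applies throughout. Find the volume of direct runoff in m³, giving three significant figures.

Direct-runoff ordinates (Q − Q_b): 0.0, 20.8, 53.8, 43.9, 35.7, 29.1, 37.7, 24.3, 15.8, 12.9, 0.0 m³/s.
ΣQ_DR = 274.0 m³/s.
With Δt = 1 h = 3600 s, V = ΣQ_DR · Δt = 274.0 × 3600 = 9.86 × 10^5 m³.

V ≈ 9.86 × 10^5 m³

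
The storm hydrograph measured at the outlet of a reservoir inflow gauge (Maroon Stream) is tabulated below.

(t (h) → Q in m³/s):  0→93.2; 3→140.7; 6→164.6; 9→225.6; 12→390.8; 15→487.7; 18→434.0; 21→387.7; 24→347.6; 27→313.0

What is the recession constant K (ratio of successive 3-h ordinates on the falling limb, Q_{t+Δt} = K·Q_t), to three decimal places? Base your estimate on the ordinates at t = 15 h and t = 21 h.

K ≈ 0.892

Using the recession-limb readings at t = 15 h and t = 21 h: Q falls from 487.7 to 387.7 m³/s over 2 intervals.
K = (Q₂/Q₁)^(1/2) = (387.7/487.7)^(1/2) = 0.892.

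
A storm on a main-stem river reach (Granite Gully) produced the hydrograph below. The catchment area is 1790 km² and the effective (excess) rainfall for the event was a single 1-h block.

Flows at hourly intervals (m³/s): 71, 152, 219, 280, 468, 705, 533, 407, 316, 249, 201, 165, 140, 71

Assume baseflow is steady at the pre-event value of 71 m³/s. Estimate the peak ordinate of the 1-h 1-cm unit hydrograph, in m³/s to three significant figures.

U_p ≈ 1060 m³/s

Direct runoff: 0.0, 81.0, 148.0, 209.0, 397.0, 634.0, 462.0, 336.0, 245.0, 178.0, 130.0, 94.0, 69.0, 0.0 m³/s; ΣQ_DR = 2983 m³/s, peak = 634.0 m³/s.
Runoff depth d = ΣQ_DR·Δt / A = 2983 × 3600 / (1790 km²) = 5.999 mm.
The 1-cm UH is the DRH scaled by (10 mm)/d, so U_p = 634.0 × 10/5.999 = 1060 m³/s.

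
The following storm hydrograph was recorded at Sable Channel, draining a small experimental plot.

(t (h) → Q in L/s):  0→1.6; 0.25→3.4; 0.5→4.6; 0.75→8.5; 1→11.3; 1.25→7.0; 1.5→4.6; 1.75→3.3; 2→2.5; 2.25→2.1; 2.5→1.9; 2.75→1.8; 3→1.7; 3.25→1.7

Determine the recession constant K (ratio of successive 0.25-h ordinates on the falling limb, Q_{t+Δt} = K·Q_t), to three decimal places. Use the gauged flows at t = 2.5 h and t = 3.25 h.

K ≈ 0.964

Using the recession-limb readings at t = 2.5 h and t = 3.25 h: Q falls from 1.9 to 1.7 L/s over 3 intervals.
K = (Q₂/Q₁)^(1/3) = (1.7/1.9)^(1/3) = 0.964.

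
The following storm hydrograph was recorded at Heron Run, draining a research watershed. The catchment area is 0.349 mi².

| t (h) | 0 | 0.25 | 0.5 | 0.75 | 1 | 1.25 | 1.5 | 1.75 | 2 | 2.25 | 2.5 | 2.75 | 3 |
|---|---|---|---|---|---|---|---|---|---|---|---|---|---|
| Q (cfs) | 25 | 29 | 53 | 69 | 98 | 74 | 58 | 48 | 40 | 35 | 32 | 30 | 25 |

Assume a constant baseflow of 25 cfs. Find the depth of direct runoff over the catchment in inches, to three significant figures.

d ≈ 0.323 in

Direct runoff: 0.0, 4.0, 28.0, 44.0, 73.0, 49.0, 33.0, 23.0, 15.0, 10.0, 7.0, 5.0, 0.0 cfs; ΣQ_DR = 291.0 cfs.
V = ΣQ_DR · Δt = 291.0 × 900 s = 2.619 × 10^5 ft³.
Over A = 0.349 mi², depth = V / A = 0.323 in.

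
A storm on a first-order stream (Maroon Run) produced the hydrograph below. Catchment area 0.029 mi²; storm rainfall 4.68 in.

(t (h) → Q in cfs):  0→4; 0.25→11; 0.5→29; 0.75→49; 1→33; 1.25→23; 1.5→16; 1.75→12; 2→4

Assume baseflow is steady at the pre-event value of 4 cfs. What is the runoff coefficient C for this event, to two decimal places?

ΣQ_DR = 145.0 cfs; V = ΣQ_DR·Δt = 1.305 × 10^5 ft³.
Runoff depth d = V / A = 1.937 in.
C = d / P = 1.937 / 4.68 = 0.41.

C ≈ 0.41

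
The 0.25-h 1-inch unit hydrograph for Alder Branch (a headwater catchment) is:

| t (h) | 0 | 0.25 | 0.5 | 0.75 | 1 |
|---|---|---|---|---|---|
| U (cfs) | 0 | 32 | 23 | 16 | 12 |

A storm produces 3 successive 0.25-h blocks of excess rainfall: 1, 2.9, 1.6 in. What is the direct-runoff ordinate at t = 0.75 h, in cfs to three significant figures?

By discrete convolution, Q_j = Σ (P_i / 1 in) · U_{j−i}.
At t = 0.75 h (j=3): Q = (1/1)·16 + (2.9/1)·23 + (1.6/1)·32 = 134 cfs.

Q ≈ 134 cfs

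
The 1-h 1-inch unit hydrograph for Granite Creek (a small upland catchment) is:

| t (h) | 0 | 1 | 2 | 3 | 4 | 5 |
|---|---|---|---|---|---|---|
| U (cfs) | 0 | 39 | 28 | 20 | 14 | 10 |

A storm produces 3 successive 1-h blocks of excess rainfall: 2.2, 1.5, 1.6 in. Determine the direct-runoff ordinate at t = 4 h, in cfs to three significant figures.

Q ≈ 106 cfs

By discrete convolution, Q_j = Σ (P_i / 1 in) · U_{j−i}.
At t = 4 h (j=4): Q = (2.2/1)·14 + (1.5/1)·20 + (1.6/1)·28 = 106 cfs.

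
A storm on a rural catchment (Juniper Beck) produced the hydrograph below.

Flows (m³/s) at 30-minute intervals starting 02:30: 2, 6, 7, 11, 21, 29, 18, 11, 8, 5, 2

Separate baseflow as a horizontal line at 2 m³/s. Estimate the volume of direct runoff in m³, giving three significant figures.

V ≈ 1.76 × 10^5 m³

Direct-runoff ordinates (Q − Q_b): 0.0, 4.0, 5.0, 9.0, 19.0, 27.0, 16.0, 9.0, 6.0, 3.0, 0.0 m³/s.
ΣQ_DR = 98.00 m³/s.
With Δt = 0.5 h = 1800 s, V = ΣQ_DR · Δt = 98.00 × 1800 = 1.76 × 10^5 m³.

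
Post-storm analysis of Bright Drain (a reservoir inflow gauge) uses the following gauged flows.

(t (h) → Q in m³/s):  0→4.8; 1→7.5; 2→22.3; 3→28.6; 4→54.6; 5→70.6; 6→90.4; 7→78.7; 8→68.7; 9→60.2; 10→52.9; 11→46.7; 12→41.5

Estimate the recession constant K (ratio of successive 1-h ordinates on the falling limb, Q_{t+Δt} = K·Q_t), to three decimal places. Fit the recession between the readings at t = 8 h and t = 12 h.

Using the recession-limb readings at t = 8 h and t = 12 h: Q falls from 68.7 to 41.5 m³/s over 4 intervals.
K = (Q₂/Q₁)^(1/4) = (41.5/68.7)^(1/4) = 0.882.

K ≈ 0.882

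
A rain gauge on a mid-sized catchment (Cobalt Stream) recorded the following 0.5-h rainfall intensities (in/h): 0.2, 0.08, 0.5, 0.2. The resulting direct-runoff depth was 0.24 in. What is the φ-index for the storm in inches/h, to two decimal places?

Only the 3 blocks with intensity above φ contribute runoff: 0.2, 0.5, 0.2 in/h.
Σ(I−φ)·Δt = d  ⇒  (0.2+0.5+0.2 − 3φ)·0.5 = 0.24
φ = (0.9000 − 0.24/0.5) / 3 = 0.14 in/h.

φ ≈ 0.14 in/h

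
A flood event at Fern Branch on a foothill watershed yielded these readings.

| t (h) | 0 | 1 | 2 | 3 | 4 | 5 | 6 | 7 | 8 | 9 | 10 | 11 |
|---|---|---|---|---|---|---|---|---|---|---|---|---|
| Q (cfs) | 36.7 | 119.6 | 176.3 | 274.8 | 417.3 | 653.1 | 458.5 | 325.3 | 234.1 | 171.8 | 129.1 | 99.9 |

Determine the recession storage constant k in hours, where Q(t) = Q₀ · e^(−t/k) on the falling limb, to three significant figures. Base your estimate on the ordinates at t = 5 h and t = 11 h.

On the falling limb, Q drops from 653.1 to 99.9 cfs between t = 5 h and t = 11 h (Δt = 6 h).
k = −Δt / ln(Q₂/Q₁) = −6 / ln(99.9/653.1) = 3.20 h.

k ≈ 3.20 h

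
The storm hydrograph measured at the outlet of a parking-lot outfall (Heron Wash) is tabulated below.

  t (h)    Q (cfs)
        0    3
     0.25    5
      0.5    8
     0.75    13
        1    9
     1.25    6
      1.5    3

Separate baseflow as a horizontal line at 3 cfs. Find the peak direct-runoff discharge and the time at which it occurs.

Q_p = 10.0 cfs at t = 0.75 h

Subtracting baseflow gives direct-runoff ordinates: 0.0, 2.0, 5.0, 10.0, 6.0, 3.0, 0.0 cfs.
The maximum is 10.0 cfs, occurring at the reading for t = 0.75 h.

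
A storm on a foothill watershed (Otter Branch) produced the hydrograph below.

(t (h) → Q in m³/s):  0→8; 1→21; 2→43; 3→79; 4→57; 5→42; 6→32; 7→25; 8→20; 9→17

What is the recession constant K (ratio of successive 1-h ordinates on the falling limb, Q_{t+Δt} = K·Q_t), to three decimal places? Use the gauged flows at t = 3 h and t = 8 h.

K ≈ 0.760

Using the recession-limb readings at t = 3 h and t = 8 h: Q falls from 79 to 20 m³/s over 5 intervals.
K = (Q₂/Q₁)^(1/5) = (20/79)^(1/5) = 0.760.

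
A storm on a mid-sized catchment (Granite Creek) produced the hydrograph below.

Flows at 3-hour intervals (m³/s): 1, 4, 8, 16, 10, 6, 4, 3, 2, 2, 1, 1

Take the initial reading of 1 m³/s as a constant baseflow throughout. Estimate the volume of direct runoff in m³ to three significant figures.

V ≈ 4.97 × 10^5 m³

Direct-runoff ordinates (Q − Q_b): 0.0, 3.0, 7.0, 15.0, 9.0, 5.0, 3.0, 2.0, 1.0, 1.0, 0.0, 0.0 m³/s.
ΣQ_DR = 46.00 m³/s.
With Δt = 3 h = 10800 s, V = ΣQ_DR · Δt = 46.00 × 10800 = 4.97 × 10^5 m³.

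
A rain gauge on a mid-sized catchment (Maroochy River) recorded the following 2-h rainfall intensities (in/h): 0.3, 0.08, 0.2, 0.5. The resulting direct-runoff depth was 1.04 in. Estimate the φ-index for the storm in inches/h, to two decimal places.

φ ≈ 0.16 in/h

Only the 3 blocks with intensity above φ contribute runoff: 0.3, 0.2, 0.5 in/h.
Σ(I−φ)·Δt = d  ⇒  (0.3+0.2+0.5 − 3φ)·2 = 1.04
φ = (1.000 − 1.04/2) / 3 = 0.16 in/h.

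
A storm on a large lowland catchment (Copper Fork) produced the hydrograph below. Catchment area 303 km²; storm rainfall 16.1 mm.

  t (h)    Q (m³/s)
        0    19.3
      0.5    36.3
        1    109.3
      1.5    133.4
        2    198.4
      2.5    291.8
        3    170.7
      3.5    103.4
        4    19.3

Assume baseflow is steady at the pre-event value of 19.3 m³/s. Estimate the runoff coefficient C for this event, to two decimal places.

ΣQ_DR = 908.2 m³/s; V = ΣQ_DR·Δt = 1.635 × 10^6 m³.
Runoff depth d = V / A = 5.395 mm.
C = d / P = 5.395 / 16.1 = 0.34.

C ≈ 0.34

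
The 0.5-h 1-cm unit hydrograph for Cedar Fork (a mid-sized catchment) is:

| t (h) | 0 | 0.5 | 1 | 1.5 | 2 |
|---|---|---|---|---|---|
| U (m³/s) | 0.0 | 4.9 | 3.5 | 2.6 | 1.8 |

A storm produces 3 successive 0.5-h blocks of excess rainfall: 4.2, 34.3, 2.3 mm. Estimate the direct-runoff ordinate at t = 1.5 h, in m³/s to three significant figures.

Q ≈ 14.2 m³/s

By discrete convolution, Q_j = Σ (P_i / 10 mm) · U_{j−i}.
At t = 1.5 h (j=3): Q = (4.2/10)·2.6 + (34.3/10)·3.5 + (2.3/10)·4.9 = 14.2 m³/s.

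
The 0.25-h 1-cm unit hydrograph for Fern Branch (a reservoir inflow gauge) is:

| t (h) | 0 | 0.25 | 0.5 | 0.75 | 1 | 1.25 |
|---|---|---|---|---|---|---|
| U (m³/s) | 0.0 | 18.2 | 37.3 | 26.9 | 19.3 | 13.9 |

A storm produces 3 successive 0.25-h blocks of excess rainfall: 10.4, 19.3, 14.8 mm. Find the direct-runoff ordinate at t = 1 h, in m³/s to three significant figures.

By discrete convolution, Q_j = Σ (P_i / 10 mm) · U_{j−i}.
At t = 1 h (j=4): Q = (10.4/10)·19.3 + (19.3/10)·26.9 + (14.8/10)·37.3 = 127 m³/s.

Q ≈ 127 m³/s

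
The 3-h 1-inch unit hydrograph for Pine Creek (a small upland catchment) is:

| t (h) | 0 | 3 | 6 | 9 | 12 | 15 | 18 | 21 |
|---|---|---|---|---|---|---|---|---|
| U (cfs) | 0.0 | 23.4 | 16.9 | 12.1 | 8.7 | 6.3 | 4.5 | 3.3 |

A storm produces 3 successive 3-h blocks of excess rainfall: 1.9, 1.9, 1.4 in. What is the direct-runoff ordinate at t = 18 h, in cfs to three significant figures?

Q ≈ 32.7 cfs

By discrete convolution, Q_j = Σ (P_i / 1 in) · U_{j−i}.
At t = 18 h (j=6): Q = (1.9/1)·4.5 + (1.9/1)·6.3 + (1.4/1)·8.7 = 32.7 cfs.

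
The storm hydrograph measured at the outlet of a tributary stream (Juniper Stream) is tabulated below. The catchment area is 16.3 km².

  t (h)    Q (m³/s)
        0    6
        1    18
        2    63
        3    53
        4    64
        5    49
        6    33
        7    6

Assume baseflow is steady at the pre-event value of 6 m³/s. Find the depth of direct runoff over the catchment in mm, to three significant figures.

d ≈ 53.9 mm

Direct runoff: 0.0, 12.0, 57.0, 47.0, 58.0, 43.0, 27.0, 0.0 m³/s; ΣQ_DR = 244.0 m³/s.
V = ΣQ_DR · Δt = 244.0 × 3600 s = 8.784 × 10^5 m³.
Over A = 16.3 km², depth = V / A = 53.9 mm.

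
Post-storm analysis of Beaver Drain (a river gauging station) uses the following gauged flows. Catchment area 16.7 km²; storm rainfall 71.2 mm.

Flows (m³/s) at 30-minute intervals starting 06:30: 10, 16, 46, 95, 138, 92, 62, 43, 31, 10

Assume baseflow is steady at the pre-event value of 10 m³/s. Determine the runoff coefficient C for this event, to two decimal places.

C ≈ 0.67

ΣQ_DR = 443.0 m³/s; V = ΣQ_DR·Δt = 7.974 × 10^5 m³.
Runoff depth d = V / A = 47.75 mm.
C = d / P = 47.75 / 71.2 = 0.67.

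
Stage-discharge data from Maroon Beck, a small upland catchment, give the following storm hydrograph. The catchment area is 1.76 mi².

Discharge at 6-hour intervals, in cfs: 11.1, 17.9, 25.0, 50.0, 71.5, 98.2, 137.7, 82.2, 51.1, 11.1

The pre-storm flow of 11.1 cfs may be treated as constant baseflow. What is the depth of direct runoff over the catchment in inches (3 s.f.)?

Direct runoff: 0.0, 6.8, 13.9, 38.9, 60.4, 87.1, 126.6, 71.1, 40.0, 0.0 cfs; ΣQ_DR = 444.8 cfs.
V = ΣQ_DR · Δt = 444.8 × 21600 s = 9.608 × 10^6 ft³.
Over A = 1.76 mi², depth = V / A = 2.35 in.

d ≈ 2.35 in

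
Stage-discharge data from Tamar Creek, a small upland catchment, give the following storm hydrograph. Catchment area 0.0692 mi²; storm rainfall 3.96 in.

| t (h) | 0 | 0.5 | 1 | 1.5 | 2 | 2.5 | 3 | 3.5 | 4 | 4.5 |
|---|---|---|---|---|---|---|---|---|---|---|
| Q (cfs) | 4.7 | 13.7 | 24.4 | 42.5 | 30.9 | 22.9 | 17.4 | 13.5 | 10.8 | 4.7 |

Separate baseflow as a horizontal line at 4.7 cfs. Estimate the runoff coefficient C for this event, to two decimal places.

C ≈ 0.39

ΣQ_DR = 138.5 cfs; V = ΣQ_DR·Δt = 2.493 × 10^5 ft³.
Runoff depth d = V / A = 1.551 in.
C = d / P = 1.551 / 3.96 = 0.39.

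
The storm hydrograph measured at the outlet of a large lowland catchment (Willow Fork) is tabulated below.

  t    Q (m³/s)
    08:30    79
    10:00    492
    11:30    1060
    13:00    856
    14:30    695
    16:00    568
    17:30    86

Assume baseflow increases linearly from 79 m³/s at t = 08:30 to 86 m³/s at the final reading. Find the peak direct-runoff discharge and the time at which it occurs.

Subtracting baseflow gives direct-runoff ordinates: 0.00, 411.83, 978.67, 773.50, 611.33, 483.17, 0.00 m³/s.
The maximum is 978.67 m³/s, occurring at the reading for t = 11:30.

Q_p = 978.67 m³/s at t = 11:30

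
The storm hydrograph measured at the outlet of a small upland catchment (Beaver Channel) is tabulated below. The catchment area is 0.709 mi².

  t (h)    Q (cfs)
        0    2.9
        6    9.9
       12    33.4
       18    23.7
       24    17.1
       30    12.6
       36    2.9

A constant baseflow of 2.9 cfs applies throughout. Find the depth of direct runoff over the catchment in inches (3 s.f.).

d ≈ 1.08 in

Direct runoff: 0.0, 7.0, 30.5, 20.8, 14.2, 9.7, 0.0 cfs; ΣQ_DR = 82.20 cfs.
V = ΣQ_DR · Δt = 82.20 × 21600 s = 1.776 × 10^6 ft³.
Over A = 0.709 mi², depth = V / A = 1.08 in.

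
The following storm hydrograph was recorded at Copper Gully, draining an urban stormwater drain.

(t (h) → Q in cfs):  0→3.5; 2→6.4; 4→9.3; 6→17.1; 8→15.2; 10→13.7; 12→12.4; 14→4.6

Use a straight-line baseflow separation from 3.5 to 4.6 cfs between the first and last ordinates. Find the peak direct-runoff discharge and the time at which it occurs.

Q_p = 13.13 cfs at t = 6 h

Subtracting baseflow gives direct-runoff ordinates: 0.00, 2.74, 5.49, 13.13, 11.07, 9.41, 7.96, 0.00 cfs.
The maximum is 13.13 cfs, occurring at the reading for t = 6 h.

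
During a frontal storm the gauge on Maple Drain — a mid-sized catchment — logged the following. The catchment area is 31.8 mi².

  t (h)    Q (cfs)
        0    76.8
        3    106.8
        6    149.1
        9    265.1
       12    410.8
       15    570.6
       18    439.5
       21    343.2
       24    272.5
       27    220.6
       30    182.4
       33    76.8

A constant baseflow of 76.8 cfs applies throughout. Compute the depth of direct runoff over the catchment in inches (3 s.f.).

d ≈ 0.321 in

Direct runoff: 0.0, 30.0, 72.3, 188.3, 334.0, 493.8, 362.7, 266.4, 195.7, 143.8, 105.6, 0.0 cfs; ΣQ_DR = 2193 cfs.
V = ΣQ_DR · Δt = 2193 × 10800 s = 2.368 × 10^7 ft³.
Over A = 31.8 mi², depth = V / A = 0.321 in.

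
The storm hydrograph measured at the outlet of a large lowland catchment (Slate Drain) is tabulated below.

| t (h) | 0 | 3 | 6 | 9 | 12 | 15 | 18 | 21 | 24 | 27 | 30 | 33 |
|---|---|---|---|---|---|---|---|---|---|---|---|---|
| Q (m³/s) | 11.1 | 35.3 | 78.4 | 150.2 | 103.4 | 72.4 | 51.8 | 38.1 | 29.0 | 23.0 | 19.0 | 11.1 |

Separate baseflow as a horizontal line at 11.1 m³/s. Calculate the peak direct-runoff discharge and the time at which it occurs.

Q_p = 139.1 m³/s at t = 9 h

Subtracting baseflow gives direct-runoff ordinates: 0.0, 24.2, 67.3, 139.1, 92.3, 61.3, 40.7, 27.0, 17.9, 11.9, 7.9, 0.0 m³/s.
The maximum is 139.1 m³/s, occurring at the reading for t = 9 h.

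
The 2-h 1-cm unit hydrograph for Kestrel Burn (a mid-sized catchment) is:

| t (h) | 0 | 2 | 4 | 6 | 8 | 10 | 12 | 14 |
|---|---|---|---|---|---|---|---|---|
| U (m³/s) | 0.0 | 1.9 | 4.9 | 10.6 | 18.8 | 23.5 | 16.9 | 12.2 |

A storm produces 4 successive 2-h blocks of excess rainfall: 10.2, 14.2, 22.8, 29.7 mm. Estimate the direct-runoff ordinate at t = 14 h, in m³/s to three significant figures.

By discrete convolution, Q_j = Σ (P_i / 10 mm) · U_{j−i}.
At t = 14 h (j=7): Q = (10.2/10)·12.2 + (14.2/10)·16.9 + (22.8/10)·23.5 + (29.7/10)·18.8 = 146 m³/s.

Q ≈ 146 m³/s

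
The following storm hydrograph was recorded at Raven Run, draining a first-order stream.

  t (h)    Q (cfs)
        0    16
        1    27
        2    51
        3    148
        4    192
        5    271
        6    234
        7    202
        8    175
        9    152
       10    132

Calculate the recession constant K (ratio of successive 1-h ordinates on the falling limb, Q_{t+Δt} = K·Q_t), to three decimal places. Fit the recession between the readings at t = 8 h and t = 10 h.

Using the recession-limb readings at t = 8 h and t = 10 h: Q falls from 175 to 132 cfs over 2 intervals.
K = (Q₂/Q₁)^(1/2) = (132/175)^(1/2) = 0.868.

K ≈ 0.868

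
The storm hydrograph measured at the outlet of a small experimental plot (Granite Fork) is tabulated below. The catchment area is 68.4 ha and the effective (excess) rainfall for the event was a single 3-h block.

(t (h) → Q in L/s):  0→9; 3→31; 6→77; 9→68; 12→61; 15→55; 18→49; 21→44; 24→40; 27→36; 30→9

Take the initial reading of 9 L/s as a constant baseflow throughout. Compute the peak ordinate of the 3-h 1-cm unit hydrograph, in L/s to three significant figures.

Direct runoff: 0.0, 22.0, 68.0, 59.0, 52.0, 46.0, 40.0, 35.0, 31.0, 27.0, 0.0 L/s; ΣQ_DR = 380.0 L/s, peak = 68.0 L/s.
Runoff depth d = ΣQ_DR·Δt / A = 380.0 × 10800 / (68.4 ha) = 6.000 mm.
The 1-cm UH is the DRH scaled by (10 mm)/d, so U_p = 68.0 × 10/6.000 = 113 L/s.

U_p ≈ 113 L/s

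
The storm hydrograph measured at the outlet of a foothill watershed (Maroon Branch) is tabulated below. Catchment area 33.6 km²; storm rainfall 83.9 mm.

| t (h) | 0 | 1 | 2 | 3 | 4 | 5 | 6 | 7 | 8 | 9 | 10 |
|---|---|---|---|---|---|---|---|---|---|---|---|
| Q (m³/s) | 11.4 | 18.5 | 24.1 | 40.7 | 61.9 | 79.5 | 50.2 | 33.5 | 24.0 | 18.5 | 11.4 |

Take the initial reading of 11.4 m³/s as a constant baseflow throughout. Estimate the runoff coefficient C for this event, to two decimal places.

ΣQ_DR = 248.3 m³/s; V = ΣQ_DR·Δt = 8.939 × 10^5 m³.
Runoff depth d = V / A = 26.60 mm.
C = d / P = 26.60 / 83.9 = 0.32.

C ≈ 0.32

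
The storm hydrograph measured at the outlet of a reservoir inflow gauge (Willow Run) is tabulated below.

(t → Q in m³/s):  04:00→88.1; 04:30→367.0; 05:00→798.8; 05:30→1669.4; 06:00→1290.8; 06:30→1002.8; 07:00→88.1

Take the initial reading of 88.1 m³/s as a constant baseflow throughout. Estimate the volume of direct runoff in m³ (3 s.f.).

Direct-runoff ordinates (Q − Q_b): 0.0, 278.9, 710.7, 1581.3, 1202.7, 914.7, 0.0 m³/s.
ΣQ_DR = 4688 m³/s.
With Δt = 0.5 h = 1800 s, V = ΣQ_DR · Δt = 4688 × 1800 = 8.44 × 10^6 m³.

V ≈ 8.44 × 10^6 m³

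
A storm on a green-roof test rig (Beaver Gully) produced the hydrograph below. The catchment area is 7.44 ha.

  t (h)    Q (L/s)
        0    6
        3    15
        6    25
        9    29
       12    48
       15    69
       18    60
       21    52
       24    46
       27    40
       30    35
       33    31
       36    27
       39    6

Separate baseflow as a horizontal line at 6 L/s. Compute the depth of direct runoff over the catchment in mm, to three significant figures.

Direct runoff: 0.0, 9.0, 19.0, 23.0, 42.0, 63.0, 54.0, 46.0, 40.0, 34.0, 29.0, 25.0, 21.0, 0.0 L/s; ΣQ_DR = 405.0 L/s.
V = ΣQ_DR · Δt = 405.0 × 10800 s = 4.374 × 10^6 L.
Over A = 7.44 ha, depth = V / A = 58.8 mm.

d ≈ 58.8 mm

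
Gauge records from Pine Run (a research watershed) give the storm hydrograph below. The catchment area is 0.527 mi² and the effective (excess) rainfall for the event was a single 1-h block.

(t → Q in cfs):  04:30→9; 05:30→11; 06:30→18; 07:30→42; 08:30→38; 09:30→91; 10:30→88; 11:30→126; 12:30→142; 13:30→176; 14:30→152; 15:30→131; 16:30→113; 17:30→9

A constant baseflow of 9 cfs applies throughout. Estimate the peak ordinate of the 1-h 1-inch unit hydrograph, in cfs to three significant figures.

Direct runoff: 0.0, 2.0, 9.0, 33.0, 29.0, 82.0, 79.0, 117.0, 133.0, 167.0, 143.0, 122.0, 104.0, 0.0 cfs; ΣQ_DR = 1020 cfs, peak = 167.0 cfs.
Runoff depth d = ΣQ_DR·Δt / A = 1020 × 3600 / (0.527 mi²) = 2.999 in.
The 1-inch UH is the DRH scaled by (1 in)/d, so U_p = 167.0 × 1/2.999 = 55.7 cfs.

U_p ≈ 55.7 cfs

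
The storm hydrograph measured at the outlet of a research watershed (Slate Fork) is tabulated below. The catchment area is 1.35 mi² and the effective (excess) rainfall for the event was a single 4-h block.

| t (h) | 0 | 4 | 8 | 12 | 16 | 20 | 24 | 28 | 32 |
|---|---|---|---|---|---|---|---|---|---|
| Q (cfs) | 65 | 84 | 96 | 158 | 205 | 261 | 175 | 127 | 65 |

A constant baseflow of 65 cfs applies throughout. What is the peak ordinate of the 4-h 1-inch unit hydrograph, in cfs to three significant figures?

U_p ≈ 65.6 cfs

Direct runoff: 0.0, 19.0, 31.0, 93.0, 140.0, 196.0, 110.0, 62.0, 0.0 cfs; ΣQ_DR = 651.0 cfs, peak = 196.0 cfs.
Runoff depth d = ΣQ_DR·Δt / A = 651.0 × 14400 / (1.35 mi²) = 2.989 in.
The 1-inch UH is the DRH scaled by (1 in)/d, so U_p = 196.0 × 1/2.989 = 65.6 cfs.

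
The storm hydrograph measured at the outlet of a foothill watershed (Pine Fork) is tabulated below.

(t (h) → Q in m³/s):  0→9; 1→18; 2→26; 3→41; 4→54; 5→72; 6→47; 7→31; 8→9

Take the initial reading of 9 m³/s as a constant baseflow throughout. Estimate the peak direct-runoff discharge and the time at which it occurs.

Subtracting baseflow gives direct-runoff ordinates: 0.0, 9.0, 17.0, 32.0, 45.0, 63.0, 38.0, 22.0, 0.0 m³/s.
The maximum is 63.0 m³/s, occurring at the reading for t = 5 h.

Q_p = 63.0 m³/s at t = 5 h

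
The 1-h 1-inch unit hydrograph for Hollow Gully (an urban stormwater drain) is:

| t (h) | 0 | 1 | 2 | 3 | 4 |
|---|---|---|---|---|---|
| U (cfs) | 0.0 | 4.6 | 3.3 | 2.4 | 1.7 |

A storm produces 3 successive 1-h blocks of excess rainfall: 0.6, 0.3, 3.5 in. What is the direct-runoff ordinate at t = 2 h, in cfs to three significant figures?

Q ≈ 3.36 cfs

By discrete convolution, Q_j = Σ (P_i / 1 in) · U_{j−i}.
At t = 2 h (j=2): Q = (0.6/1)·3.3 + (0.3/1)·4.6 + (3.5/1)·0.0 = 3.36 cfs.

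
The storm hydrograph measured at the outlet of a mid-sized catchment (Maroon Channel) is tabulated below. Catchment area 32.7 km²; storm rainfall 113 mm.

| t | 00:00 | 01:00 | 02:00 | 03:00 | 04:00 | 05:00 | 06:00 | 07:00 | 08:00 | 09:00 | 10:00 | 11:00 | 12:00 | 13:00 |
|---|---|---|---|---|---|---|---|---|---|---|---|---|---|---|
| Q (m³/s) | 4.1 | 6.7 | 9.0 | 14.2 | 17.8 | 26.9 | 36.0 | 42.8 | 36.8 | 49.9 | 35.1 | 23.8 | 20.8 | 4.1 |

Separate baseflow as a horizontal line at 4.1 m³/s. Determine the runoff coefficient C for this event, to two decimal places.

C ≈ 0.26

ΣQ_DR = 270.6 m³/s; V = ΣQ_DR·Δt = 9.742 × 10^5 m³.
Runoff depth d = V / A = 29.79 mm.
C = d / P = 29.79 / 113 = 0.26.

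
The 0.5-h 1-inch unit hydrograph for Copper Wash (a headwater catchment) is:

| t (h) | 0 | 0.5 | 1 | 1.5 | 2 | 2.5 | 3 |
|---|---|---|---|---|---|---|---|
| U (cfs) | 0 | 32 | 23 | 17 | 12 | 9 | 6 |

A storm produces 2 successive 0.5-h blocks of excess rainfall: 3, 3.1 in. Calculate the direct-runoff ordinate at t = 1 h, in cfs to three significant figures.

Q ≈ 168 cfs

By discrete convolution, Q_j = Σ (P_i / 1 in) · U_{j−i}.
At t = 1 h (j=2): Q = (3/1)·23 + (3.1/1)·32 = 168 cfs.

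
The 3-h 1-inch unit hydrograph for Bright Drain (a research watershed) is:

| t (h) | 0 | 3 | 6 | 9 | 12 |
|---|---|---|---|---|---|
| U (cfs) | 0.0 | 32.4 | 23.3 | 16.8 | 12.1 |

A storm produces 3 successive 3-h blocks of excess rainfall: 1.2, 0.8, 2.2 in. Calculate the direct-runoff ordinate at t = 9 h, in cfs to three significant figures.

Q ≈ 110 cfs

By discrete convolution, Q_j = Σ (P_i / 1 in) · U_{j−i}.
At t = 9 h (j=3): Q = (1.2/1)·16.8 + (0.8/1)·23.3 + (2.2/1)·32.4 = 110 cfs.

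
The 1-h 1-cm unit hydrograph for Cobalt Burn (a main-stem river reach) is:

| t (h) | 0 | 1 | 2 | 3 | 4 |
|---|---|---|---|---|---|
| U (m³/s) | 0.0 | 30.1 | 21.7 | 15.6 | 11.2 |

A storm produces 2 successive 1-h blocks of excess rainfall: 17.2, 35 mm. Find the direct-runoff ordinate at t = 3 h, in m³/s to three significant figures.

By discrete convolution, Q_j = Σ (P_i / 10 mm) · U_{j−i}.
At t = 3 h (j=3): Q = (17.2/10)·15.6 + (35/10)·21.7 = 103 m³/s.

Q ≈ 103 m³/s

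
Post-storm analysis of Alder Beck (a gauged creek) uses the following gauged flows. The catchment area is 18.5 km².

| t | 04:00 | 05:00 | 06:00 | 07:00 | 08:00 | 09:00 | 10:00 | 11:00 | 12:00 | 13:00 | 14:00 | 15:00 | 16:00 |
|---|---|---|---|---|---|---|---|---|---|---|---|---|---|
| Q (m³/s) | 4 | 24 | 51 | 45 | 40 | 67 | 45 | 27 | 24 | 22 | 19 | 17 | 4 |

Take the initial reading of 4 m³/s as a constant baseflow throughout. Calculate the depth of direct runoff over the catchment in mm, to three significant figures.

d ≈ 65.6 mm

Direct runoff: 0.0, 20.0, 47.0, 41.0, 36.0, 63.0, 41.0, 23.0, 20.0, 18.0, 15.0, 13.0, 0.0 m³/s; ΣQ_DR = 337.0 m³/s.
V = ΣQ_DR · Δt = 337.0 × 3600 s = 1.213 × 10^6 m³.
Over A = 18.5 km², depth = V / A = 65.6 mm.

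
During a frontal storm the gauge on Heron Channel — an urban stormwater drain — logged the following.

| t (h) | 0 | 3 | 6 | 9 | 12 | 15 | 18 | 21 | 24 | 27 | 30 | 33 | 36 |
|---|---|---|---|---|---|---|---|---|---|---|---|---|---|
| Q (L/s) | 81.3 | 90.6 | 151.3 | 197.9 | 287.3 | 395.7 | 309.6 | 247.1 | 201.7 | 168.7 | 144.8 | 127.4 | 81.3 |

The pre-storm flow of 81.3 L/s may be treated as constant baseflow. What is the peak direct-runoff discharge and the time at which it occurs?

Q_p = 314.4 L/s at t = 15 h

Subtracting baseflow gives direct-runoff ordinates: 0.0, 9.3, 70.0, 116.6, 206.0, 314.4, 228.3, 165.8, 120.4, 87.4, 63.5, 46.1, 0.0 L/s.
The maximum is 314.4 L/s, occurring at the reading for t = 15 h.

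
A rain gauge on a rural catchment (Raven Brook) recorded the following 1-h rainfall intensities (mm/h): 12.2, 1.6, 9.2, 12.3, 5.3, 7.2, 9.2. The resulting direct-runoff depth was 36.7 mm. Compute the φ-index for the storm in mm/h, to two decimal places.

φ ≈ 3.12 mm/h

Only the 6 blocks with intensity above φ contribute runoff: 12.2, 9.2, 12.3, 5.3, 7.2, 9.2 mm/h.
Σ(I−φ)·Δt = d  ⇒  (12.2+9.2+12.3+5.3+7.2+9.2 − 6φ)·1 = 36.7
φ = (55.40 − 36.7/1) / 6 = 3.12 mm/h.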